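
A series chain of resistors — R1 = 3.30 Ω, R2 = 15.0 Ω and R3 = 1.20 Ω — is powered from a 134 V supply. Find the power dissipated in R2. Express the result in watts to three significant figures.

708 W

The current is common to all series resistors; compute it, then apply P = I²R for the target.
R_total = 3.30 + 15.0 + 1.20 = 19.50 Ω
I = V / R_total = 134 / 19.50 = 6.872 A
P_R2 = I² × R2 = (6.872)² × 15.0 = 708.3 W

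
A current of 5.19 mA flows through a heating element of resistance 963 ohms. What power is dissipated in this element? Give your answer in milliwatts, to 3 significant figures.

25.9 mW

The current through and the resistance of the element are both given; use P = I²R.
P = (0.005190 A)² × 963 Ω = 0.02594 W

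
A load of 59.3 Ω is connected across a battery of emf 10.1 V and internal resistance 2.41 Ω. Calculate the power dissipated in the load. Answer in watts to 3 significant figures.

With r and R in series, I = ε/(r+R); the load dissipates I²R.
I = ε / (r + R) = 10.1 / (2.41 + 59.3) = 0.1637 A
P_load = I² R = (0.1637)² × 59.3 = 1.588 W

1.59 W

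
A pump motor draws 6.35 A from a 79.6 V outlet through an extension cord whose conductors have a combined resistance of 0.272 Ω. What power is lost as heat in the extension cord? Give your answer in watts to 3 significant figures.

11.0 W

Line loss is just I²R for the cable — we know both I and R_line directly.
The extension cord carries the full 6.35 A.
P_line = I² R_line = (6.350)² × 0.272 = 10.97 W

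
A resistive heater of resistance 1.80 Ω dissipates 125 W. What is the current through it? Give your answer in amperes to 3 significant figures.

8.33 A

Rearranging the power relation for the two known quantities gives I = √(P / R).
I = √(125 / 1.80) = 8.333 A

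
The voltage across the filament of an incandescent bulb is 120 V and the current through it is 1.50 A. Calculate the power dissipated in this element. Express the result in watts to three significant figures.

Both the voltage across and the current through the element are known, so P = V I applies directly.
P = 120 V × 1.500 A = 180.0 W

180 W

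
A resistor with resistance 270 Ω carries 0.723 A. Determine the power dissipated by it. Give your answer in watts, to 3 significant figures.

Current and resistance are given, so P = I²R is the direct form.
P = (0.7230 A)² × 270 Ω = 141.1 W

141 W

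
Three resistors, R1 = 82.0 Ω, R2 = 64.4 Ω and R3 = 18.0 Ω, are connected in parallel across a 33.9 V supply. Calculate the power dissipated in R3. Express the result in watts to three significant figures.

63.8 W

The supply voltage appears across each parallel branch — just use P = V²/R3.
P_R3 = V² / R3 = (33.9)² / 18.0 Ω = 63.84 W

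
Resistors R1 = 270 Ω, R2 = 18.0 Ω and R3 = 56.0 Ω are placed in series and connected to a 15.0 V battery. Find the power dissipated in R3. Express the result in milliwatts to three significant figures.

Since the resistors are in series they all carry the loop current I = V/R_total; the power in any one is I²R.
R_total = 270 + 18.0 + 56.0 = 344.0 Ω
I = V / R_total = 15.0 / 344.0 = 0.04360 A
P_R3 = I² × R3 = (0.04360)² × 56.0 = 0.1065 W

106 mW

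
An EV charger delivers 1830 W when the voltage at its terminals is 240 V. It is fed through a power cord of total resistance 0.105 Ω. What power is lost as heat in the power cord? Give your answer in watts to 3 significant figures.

Only the current and the line resistance are needed for the I²R loss.
I = P / V = 1830 / 240 = 7.625 A through the power cord.
P_line = I² R_line = (7.625)² × 0.105 = 6.105 W

6.10 W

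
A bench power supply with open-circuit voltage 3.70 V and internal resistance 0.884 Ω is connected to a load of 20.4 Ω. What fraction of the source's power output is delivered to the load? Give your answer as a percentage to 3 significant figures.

95.8 %

Both r and R carry the same current, so the power split is just the resistance split: η = R/(R+r).
η = R / (R + r) = 20.4 / (20.4 + 0.884) = 0.9585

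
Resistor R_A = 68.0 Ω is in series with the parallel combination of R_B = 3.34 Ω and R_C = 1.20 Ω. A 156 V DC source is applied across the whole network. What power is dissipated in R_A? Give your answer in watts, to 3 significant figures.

Reduce the parallel pair to R_p first; the network is then a simple series string.
R_p = (3.34×1.20)/(3.34+1.20) = 0.8828 Ω
R_total = 68.0 + 0.8828 = 68.88 Ω
I = V / R_total = 156 / 68.88 = 2.265 A
All the current flows through R_A; use P = I²R.
P_R_A = (2.265)² × 68.0 = 348.8 W

349 W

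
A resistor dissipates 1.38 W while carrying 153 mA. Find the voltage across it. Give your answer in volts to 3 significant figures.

Inverting the appropriate power form: V = P / I.
V = 1.38 / 0.1530 = 9.020 V

9.02 V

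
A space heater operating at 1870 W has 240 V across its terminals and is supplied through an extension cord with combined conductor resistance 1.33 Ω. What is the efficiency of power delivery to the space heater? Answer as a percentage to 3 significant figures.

I = P / V = 1870 / 240 = 7.792 A through the extension cord.
P_line = I² R_line = (7.792)² × 1.33 = 80.74 W
P_source = P_load + P_line = 1870 + 80.74 = 1951 W
η = P_load / P_source = 1870 / 1951 = 0.9586

95.9 %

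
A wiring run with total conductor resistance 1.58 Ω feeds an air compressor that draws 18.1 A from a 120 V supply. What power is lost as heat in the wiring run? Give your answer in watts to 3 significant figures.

518 W

The wiring run and load are in series, so the same current flows in both; the loss is I²R_line.
The wiring run carries the full 18.1 A.
P_line = I² R_line = (18.10)² × 1.58 = 517.6 W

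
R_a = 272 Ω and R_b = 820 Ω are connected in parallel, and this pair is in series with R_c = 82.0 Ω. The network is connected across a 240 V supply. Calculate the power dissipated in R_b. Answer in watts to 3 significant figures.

35.8 W

Reduce the parallel combination to a single R_p; the circuit then becomes R_p in series with the remaining resistor.
R_p = (272×820)/(272+820) = 204.2 Ω
R_total = R_p + 82.0 = 204.2 + 82.0 = 286.2 Ω
I = V / R_total = 240 / 286.2 = 0.8384 A
Voltage across the parallel pair: V_p = I × R_p = 0.8384 × 204.2 = 171.2 V
R_b sits across V_p; its power is V_p²/R.
P_R_b = (171.2)² / 820 = 35.76 W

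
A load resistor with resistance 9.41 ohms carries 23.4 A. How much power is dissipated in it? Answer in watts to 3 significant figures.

5150 W

Knowing I and R, the power is just I²R — no need to find V first.
P = (23.40 A)² × 9.41 Ω = 5153 W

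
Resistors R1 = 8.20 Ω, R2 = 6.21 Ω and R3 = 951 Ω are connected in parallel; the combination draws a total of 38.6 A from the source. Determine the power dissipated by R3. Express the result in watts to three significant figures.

Only the total current is stated, so first find the parallel equivalent to get the voltage across the combination.
1/R_eq = 1/8.20 + 1/6.21 + 1/951 ⇒ R_eq = 3.521 Ω
V = I_total × R_eq = 38.60 × 3.521 = 135.9 V
P_R3 = V² / R3 = (135.9)² / 951 = 19.42 W

19.4 W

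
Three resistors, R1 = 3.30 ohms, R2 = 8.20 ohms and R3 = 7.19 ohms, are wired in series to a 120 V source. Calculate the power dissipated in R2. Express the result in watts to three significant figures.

338 W

Series elements share the same current, so find I first, then use P = I²R.
R_total = 3.30 + 8.20 + 7.19 = 18.69 Ω
I = V / R_total = 120 / 18.69 = 6.421 A
P_R2 = I² × R2 = (6.421)² × 8.20 = 338.0 W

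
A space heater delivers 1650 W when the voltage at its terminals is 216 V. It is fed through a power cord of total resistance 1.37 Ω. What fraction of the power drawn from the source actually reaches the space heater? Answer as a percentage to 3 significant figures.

I = P / V = 1650 / 216 = 7.639 A through the power cord.
P_line = I² R_line = (7.639)² × 1.37 = 79.94 W
P_source = P_load + P_line = 1650 + 79.94 = 1730 W
η = P_load / P_source = 1650 / 1730 = 0.9538

95.4 %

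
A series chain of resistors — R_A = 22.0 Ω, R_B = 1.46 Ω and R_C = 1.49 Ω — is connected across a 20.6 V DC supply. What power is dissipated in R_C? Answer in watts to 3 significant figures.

1.02 W

Every series element carries the same I. Get I from the total resistance, then P = I² × R_C.
R_total = 22.0 + 1.46 + 1.49 = 24.95 Ω
I = V / R_total = 20.6 / 24.95 = 0.8257 A
P_R_C = I² × R_C = (0.8257)² × 1.49 = 1.016 W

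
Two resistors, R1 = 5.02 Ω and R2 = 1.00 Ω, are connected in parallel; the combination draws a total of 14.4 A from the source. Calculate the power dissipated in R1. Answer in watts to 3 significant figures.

28.7 W

Parallel branches share V, not I — compute V via R_eq, then use V²/R for the target branch.
1/R_eq = 1/5.02 + 1/1.00 ⇒ R_eq = 0.8339 Ω
V = I_total × R_eq = 14.40 × 0.8339 = 12.01 V
P_R1 = V² / R1 = (12.01)² / 5.02 = 28.72 W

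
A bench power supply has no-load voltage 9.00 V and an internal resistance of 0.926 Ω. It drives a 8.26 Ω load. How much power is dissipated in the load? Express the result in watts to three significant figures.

The internal resistance and the load are in series, so the same I flows through both; get I from ε/(r+R), then I²R for the load.
I = ε / (r + R) = 9.00 / (0.926 + 8.26) = 0.9798 A
P_load = I² R = (0.9798)² × 8.26 = 7.929 W

7.93 W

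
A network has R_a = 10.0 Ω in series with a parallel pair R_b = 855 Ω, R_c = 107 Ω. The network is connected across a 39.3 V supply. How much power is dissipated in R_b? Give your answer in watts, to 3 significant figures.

Replace R_b and R_c with their parallel equivalent so the circuit becomes R_a in series with R_p.
R_p = (855×107)/(855+107) = 95.10 Ω
R_total = 10.0 + 95.10 = 105.1 Ω
I = V / R_total = 39.3 / 105.1 = 0.3739 A
Voltage across the parallel pair: V_p = I × R_p = 0.3739 × 95.10 = 35.56 V
R_b sees V_p directly, so P = V_p² / R_b.
P_R_b = (35.56)² / 855 = 1.479 W

1.48 W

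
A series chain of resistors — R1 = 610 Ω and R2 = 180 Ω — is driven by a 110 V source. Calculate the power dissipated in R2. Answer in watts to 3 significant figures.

3.49 W

Series elements share the same current, so find I first, then use P = I²R.
R_total = 610 + 180 = 790.0 Ω
I = V / R_total = 110 / 790.0 = 0.1392 A
P_R2 = I² × R2 = (0.1392)² × 180 = 3.490 W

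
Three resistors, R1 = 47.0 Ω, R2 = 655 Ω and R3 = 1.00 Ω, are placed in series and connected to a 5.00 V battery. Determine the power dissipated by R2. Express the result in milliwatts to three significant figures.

33.1 mW

Series elements share the same current, so find I first, then use P = I²R.
R_total = 47.0 + 655 + 1.00 = 703.0 Ω
I = V / R_total = 5.00 / 703.0 = 0.007112 A
P_R2 = I² × R2 = (0.007112)² × 655 = 0.03313 W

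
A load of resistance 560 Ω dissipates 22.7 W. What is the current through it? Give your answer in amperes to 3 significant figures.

From P = V I = I²R = V²/R, with the two given quantities we get I = √(P / R).
I = √(22.7 / 560) = 0.2013 A

0.201 A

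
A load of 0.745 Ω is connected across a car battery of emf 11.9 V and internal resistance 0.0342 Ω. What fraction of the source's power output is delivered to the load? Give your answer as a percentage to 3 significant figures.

95.6 %

Efficiency is P_load / P_total. With a series r and R sharing the same I, P = I²R for each, so η = R/(R+r).
η = R / (R + r) = 0.745 / (0.745 + 0.0342) = 0.9561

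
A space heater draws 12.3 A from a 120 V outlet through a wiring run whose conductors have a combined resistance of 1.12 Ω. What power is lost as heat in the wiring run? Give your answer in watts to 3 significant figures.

169 W

Line loss is just I²R for the cable — we know both I and R_line directly.
The wiring run carries the full 12.3 A.
P_line = I² R_line = (12.30)² × 1.12 = 169.4 W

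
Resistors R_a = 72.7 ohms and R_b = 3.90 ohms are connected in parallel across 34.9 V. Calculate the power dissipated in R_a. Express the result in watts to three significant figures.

Every branch has 34.9 V across it, so for R_a the power is simply V²/R.
P_R_a = V² / R_a = (34.9)² / 72.7 Ω = 16.75 W

16.8 W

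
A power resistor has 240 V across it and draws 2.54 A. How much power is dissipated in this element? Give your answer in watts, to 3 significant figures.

610 W

V and I are known directly — P = V I, no intermediate step needed.
P = 240 V × 2.540 A = 609.6 W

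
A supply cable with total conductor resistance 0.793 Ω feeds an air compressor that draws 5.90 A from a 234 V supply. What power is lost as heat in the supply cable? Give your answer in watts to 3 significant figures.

27.6 W

The supply cable and load are in series, so the same current flows in both; the loss is I²R_line.
The supply cable carries the full 5.90 A.
P_line = I² R_line = (5.900)² × 0.793 = 27.60 W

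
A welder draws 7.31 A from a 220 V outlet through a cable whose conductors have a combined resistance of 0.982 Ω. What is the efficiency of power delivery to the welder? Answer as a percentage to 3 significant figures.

The cable carries the full 7.31 A.
P_line = I² R_line = (7.310)² × 0.982 = 52.47 W
P_source = V I = 220 × 7.310 = 1608 W; P_load = 1556 W
η = P_load / P_source = 1556 / 1608 = 0.9674

96.7 %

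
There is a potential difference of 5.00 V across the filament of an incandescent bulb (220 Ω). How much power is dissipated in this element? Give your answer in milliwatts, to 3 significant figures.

114 mW

Voltage and resistance are given, so P = V²/R is the one-step route.
P = (5.00 V)² / 220 Ω = 0.1136 W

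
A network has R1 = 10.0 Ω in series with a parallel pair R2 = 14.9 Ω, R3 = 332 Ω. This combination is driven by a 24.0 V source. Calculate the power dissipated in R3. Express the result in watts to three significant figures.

Reduce the parallel pair to R_p first; the network is then a simple series string.
R_p = (14.9×332)/(14.9+332) = 14.26 Ω
R_total = 10.0 + 14.26 = 24.26 Ω
I = V / R_total = 24.0 / 24.26 = 0.9893 A
Voltage across the parallel pair: V_p = I × R_p = 0.9893 × 14.26 = 14.11 V
R3 is across V_p, so use P = V²/R for that branch.
P_R3 = (14.11)² / 332 = 0.5994 W

0.599 W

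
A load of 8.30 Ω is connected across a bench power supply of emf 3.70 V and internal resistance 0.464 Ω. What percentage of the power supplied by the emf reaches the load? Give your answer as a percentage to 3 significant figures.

94.7 %

Both r and R carry the same current, so the power split is just the resistance split: η = R/(R+r).
η = R / (R + r) = 8.30 / (8.30 + 0.464) = 0.9471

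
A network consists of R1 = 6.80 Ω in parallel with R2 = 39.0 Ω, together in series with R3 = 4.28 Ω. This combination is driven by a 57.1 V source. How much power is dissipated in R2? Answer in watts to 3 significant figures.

Collapse the R1‖R2 pair into one equivalent R_p; then R_p and R3 form a series string.
R_p = (6.80×39.0)/(6.80+39.0) = 5.790 Ω
R_total = R_p + 4.28 = 5.790 + 4.28 = 10.07 Ω
I = V / R_total = 57.1 / 10.07 = 5.670 A
Voltage across the parallel pair: V_p = I × R_p = 5.670 × 5.790 = 32.83 V
Use P = V²/R for R2 with V = V_p.
P_R2 = (32.83)² / 39.0 = 27.64 W

27.6 W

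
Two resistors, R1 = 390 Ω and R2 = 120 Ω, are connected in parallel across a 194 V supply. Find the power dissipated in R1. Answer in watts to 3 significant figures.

R1 sits directly across the source, so P = V²/R with V = 194 V.
P_R1 = V² / R1 = (194)² / 390 Ω = 96.50 W

96.5 W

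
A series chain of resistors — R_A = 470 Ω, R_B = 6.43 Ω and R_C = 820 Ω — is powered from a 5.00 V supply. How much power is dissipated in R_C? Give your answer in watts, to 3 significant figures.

Every series element carries the same I. Get I from the total resistance, then P = I² × R_C.
R_total = 470 + 6.43 + 820 = 1296 Ω
I = V / R_total = 5.00 / 1296 = 0.003857 A
P_R_C = I² × R_C = (0.003857)² × 820 = 0.01220 W

0.0122 W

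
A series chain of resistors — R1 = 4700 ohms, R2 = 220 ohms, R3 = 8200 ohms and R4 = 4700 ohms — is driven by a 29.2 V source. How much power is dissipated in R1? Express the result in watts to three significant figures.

Series elements share the same current, so find I first, then use P = I²R.
R_total = 4700 + 220 + 8200 + 4700 = 17820 Ω
I = V / R_total = 29.2 / 17820 = 0.001639 A
P_R1 = I² × R1 = (0.001639)² × 4700 = 0.01262 W

0.0126 W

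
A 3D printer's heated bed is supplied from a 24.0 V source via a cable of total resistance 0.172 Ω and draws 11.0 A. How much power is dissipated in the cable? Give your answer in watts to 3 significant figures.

20.8 W

Line loss is just I²R for the cable — we know both I and R_line directly.
The cable carries the full 11.0 A.
P_line = I² R_line = (11.00)² × 0.172 = 20.81 W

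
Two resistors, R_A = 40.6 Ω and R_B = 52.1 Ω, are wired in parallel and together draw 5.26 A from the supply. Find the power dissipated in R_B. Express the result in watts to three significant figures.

Only the total current is stated, so first find the parallel equivalent to get the voltage across the combination.
1/R_eq = 1/40.6 + 1/52.1 ⇒ R_eq = 22.82 Ω
V = I_total × R_eq = 5.260 × 22.82 = 120.0 V
P_R_B = V² / R_B = (120.0)² / 52.1 = 276.5 W

277 W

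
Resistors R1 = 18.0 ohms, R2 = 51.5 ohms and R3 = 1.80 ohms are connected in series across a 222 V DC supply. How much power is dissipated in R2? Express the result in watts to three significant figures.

The current is common to all series resistors; compute it, then apply P = I²R for the target.
R_total = 18.0 + 51.5 + 1.80 = 71.30 Ω
I = V / R_total = 222 / 71.30 = 3.114 A
P_R2 = I² × R2 = (3.114)² × 51.5 = 499.3 W

499 W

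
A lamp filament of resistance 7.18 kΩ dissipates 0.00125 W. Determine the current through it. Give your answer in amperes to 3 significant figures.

0.000417 A

From P = V I = I²R = V²/R, with the two given quantities we get I = √(P / R).
I = √(0.00125 / 7180) = 0.0004172 A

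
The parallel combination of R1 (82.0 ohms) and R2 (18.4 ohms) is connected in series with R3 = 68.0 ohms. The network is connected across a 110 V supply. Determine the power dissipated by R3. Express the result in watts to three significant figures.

119 W

Combine R1 and R2 into their parallel equivalent first, reducing the network to two series resistors.
R_p = (82.0×18.4)/(82.0+18.4) = 15.03 Ω
R_total = R_p + 68.0 = 15.03 + 68.0 = 83.03 Ω
I = V / R_total = 110 / 83.03 = 1.325 A
All the supply current flows through R3; use P = I²R3.
P_R3 = (1.325)² × 68.0 = 119.4 W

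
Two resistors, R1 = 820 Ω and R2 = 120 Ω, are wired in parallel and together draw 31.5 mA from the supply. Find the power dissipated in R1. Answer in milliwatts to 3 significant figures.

The branches share the same voltage, but only the total current is given — find V from the equivalent resistance first.
1/R_eq = 1/820 + 1/120 ⇒ R_eq = 104.7 Ω
V = I_total × R_eq = 0.03150 × 104.7 = 3.297 V
P_R1 = V² / R1 = (3.297)² / 820 = 0.01326 W

13.3 mW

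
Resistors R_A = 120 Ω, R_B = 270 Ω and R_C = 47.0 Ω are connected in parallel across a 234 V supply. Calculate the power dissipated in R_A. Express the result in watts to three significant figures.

The supply voltage appears across each parallel branch — just use P = V²/R_A.
P_R_A = V² / R_A = (234)² / 120 Ω = 456.3 W

456 W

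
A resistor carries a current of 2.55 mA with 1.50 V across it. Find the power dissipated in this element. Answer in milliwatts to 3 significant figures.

Both the voltage across and the current through the element are known, so P = V I applies directly.
P = 1.50 V × 0.002550 A = 0.003825 W

3.82 mW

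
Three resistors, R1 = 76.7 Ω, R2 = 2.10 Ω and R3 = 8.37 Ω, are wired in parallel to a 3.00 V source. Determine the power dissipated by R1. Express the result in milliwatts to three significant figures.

117 mW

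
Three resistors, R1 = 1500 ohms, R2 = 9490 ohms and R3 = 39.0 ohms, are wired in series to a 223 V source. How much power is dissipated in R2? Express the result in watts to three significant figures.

3.88 W

Since the resistors are in series they all carry the loop current I = V/R_total; the power in any one is I²R.
R_total = 1500 + 9490 + 39.0 = 11030 Ω
I = V / R_total = 223 / 11030 = 0.02022 A
P_R2 = I² × R2 = (0.02022)² × 9490 = 3.880 W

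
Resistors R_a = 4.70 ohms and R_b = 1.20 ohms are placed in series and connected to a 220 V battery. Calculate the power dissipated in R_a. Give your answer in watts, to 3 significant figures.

The current is common to all series resistors; compute it, then apply P = I²R for the target.
R_total = 4.70 + 1.20 = 5.900 Ω
I = V / R_total = 220 / 5.900 = 37.29 A
P_R_a = I² × R_a = (37.29)² × 4.70 = 6535 W

6530 W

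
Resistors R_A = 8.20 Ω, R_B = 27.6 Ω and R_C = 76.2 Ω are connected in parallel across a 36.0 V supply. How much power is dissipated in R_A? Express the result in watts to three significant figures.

158 W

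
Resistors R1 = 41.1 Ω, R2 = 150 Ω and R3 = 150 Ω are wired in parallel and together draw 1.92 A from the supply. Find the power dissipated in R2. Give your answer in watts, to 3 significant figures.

Only the total current is stated, so first find the parallel equivalent to get the voltage across the combination.
1/R_eq = 1/41.1 + 1/150 + 1/150 ⇒ R_eq = 26.55 Ω
V = I_total × R_eq = 1.920 × 26.55 = 50.98 V
P_R2 = V² / R2 = (50.98)² / 150 = 17.32 W

17.3 W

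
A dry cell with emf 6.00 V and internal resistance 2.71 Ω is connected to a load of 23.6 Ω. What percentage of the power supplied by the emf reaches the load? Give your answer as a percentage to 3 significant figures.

Both r and R carry the same current, so the power split is just the resistance split: η = R/(R+r).
η = R / (R + r) = 23.6 / (23.6 + 2.71) = 0.8970

89.7 %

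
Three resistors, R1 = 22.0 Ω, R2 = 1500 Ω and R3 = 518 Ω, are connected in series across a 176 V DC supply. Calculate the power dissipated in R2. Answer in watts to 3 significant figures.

11.2 W

The current is common to all series resistors; compute it, then apply P = I²R for the target.
R_total = 22.0 + 1500 + 518 = 2040 Ω
I = V / R_total = 176 / 2040 = 0.08627 A
P_R2 = I² × R2 = (0.08627)² × 1500 = 11.16 W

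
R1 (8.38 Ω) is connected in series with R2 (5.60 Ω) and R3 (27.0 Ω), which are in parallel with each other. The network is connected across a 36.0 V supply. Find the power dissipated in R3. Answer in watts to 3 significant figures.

First combine the parallel branches into one equivalent R_p, then R1 + R_p is a series pair.
R_p = (5.60×27.0)/(5.60+27.0) = 4.638 Ω
R_total = 8.38 + 4.638 = 13.02 Ω
I = V / R_total = 36.0 / 13.02 = 2.765 A
Voltage across the parallel pair: V_p = I × R_p = 2.765 × 4.638 = 12.83 V
With V_p across R3, its power is V_p²/R3.
P_R3 = (12.83)² / 27.0 = 6.093 W

6.09 W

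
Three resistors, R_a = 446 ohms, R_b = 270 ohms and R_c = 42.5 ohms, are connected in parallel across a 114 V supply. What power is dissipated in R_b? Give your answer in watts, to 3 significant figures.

48.1 W

Every branch has 114 V across it, so for R_b the power is simply V²/R.
P_R_b = V² / R_b = (114)² / 270 Ω = 48.13 W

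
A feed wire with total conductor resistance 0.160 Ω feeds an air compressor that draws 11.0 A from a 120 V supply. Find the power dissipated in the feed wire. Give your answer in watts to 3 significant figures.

19.4 W

The feed wire and load are in series, so the same current flows in both; the loss is I²R_line.
The feed wire carries the full 11.0 A.
P_line = I² R_line = (11.00)² × 0.160 = 19.36 W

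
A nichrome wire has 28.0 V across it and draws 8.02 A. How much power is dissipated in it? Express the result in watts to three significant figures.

Both the voltage across and the current through the element are known, so P = V I applies directly.
P = 28.0 V × 8.020 A = 224.6 W

225 W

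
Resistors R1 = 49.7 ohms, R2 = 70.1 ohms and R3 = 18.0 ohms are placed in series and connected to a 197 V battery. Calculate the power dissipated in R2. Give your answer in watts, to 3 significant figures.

143 W

The current is common to all series resistors; compute it, then apply P = I²R for the target.
R_total = 49.7 + 70.1 + 18.0 = 137.8 Ω
I = V / R_total = 197 / 137.8 = 1.430 A
P_R2 = I² × R2 = (1.430)² × 70.1 = 143.3 W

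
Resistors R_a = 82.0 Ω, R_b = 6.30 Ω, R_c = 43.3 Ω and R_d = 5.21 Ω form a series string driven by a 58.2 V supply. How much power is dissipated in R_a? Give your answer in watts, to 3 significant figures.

Since the resistors are in series they all carry the loop current I = V/R_total; the power in any one is I²R.
R_total = 82.0 + 6.30 + 43.3 + 5.21 = 136.8 Ω
I = V / R_total = 58.2 / 136.8 = 0.4254 A
P_R_a = I² × R_a = (0.4254)² × 82.0 = 14.84 W

14.8 W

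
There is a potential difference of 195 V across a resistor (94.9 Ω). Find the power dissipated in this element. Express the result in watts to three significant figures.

We know the drop across the element and its resistance — P = V²/R, one step.
P = (195 V)² / 94.9 Ω = 400.7 W

401 W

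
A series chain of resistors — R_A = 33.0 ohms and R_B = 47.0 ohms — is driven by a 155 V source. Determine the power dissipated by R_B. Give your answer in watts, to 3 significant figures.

Since the resistors are in series they all carry the loop current I = V/R_total; the power in any one is I²R.
R_total = 33.0 + 47.0 = 80.00 Ω
I = V / R_total = 155 / 80.00 = 1.938 A
P_R_B = I² × R_B = (1.938)² × 47.0 = 176.4 W

176 W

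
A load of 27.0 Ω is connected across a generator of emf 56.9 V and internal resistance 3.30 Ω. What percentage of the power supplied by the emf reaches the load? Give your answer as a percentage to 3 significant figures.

The source delivers εI, of which I²R reaches the load and I²r is lost; since I is common, η = R/(R+r).
η = R / (R + r) = 27.0 / (27.0 + 3.30) = 0.8911

89.1 %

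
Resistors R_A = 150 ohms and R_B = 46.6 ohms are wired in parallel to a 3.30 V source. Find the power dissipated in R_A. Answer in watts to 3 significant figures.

R_A sits directly across the source, so P = V²/R with V = 3.30 V.
P_R_A = V² / R_A = (3.30)² / 150 Ω = 0.07260 W

0.0726 W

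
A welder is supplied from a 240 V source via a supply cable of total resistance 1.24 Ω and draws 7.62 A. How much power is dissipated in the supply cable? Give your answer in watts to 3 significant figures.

72.0 W

The supply cable and load are in series, so the same current flows in both; the loss is I²R_line.
The supply cable carries the full 7.62 A.
P_line = I² R_line = (7.620)² × 1.24 = 72.00 W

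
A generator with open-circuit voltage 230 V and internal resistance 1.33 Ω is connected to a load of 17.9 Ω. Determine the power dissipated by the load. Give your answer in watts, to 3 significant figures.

Find the circuit current first, then P = I²R for the load (series elements share I).
I = ε / (r + R) = 230 / (1.33 + 17.9) = 11.96 A
P_load = I² R = (11.96)² × 17.9 = 2561 W

2560 W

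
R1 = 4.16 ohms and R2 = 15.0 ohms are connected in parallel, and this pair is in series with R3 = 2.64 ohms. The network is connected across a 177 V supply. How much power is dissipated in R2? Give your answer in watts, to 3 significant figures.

Collapse the R1‖R2 pair into one equivalent R_p; then R_p and R3 form a series string.
R_p = (4.16×15.0)/(4.16+15.0) = 3.257 Ω
R_total = R_p + 2.64 = 3.257 + 2.64 = 5.897 Ω
I = V / R_total = 177 / 5.897 = 30.02 A
Voltage across the parallel pair: V_p = I × R_p = 30.02 × 3.257 = 97.76 V
Use P = V²/R for R2 with V = V_p.
P_R2 = (97.76)² / 15.0 = 637.1 W

637 W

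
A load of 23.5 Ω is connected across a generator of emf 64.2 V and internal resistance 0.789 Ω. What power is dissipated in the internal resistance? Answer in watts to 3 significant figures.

r is in series with the load, so it carries the full circuit current — the loss in it is I²r.
I = ε / (r + R) = 64.2 / (0.789 + 23.5) = 2.643 A
P_int = I² r = (2.643)² × 0.789 = 5.512 W

5.51 W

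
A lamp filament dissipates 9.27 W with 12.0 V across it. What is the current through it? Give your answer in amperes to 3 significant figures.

0.772 A

From P = V I = I²R = V²/R, with the two given quantities we get I = P / V.
I = 9.27 / 12.0 = 0.7725 A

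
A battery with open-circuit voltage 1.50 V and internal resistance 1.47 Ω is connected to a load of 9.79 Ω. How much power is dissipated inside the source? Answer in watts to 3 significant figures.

0.0261 W

The source's internal resistance is just another series element carrying I; its dissipation is I²r.
I = ε / (r + R) = 1.50 / (1.47 + 9.79) = 0.1332 A
P_int = I² r = (0.1332)² × 1.47 = 0.02609 W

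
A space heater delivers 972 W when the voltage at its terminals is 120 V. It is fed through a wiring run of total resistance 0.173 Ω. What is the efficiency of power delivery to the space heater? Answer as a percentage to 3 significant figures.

98.8 %

I = P / V = 972 / 120 = 8.100 A through the wiring run.
P_line = I² R_line = (8.100)² × 0.173 = 11.35 W
P_source = P_load + P_line = 972.0 + 11.35 = 983.4 W
η = P_load / P_source = 972.0 / 983.4 = 0.9885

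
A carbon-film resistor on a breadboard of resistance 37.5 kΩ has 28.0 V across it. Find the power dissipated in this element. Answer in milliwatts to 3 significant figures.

Voltage and resistance are given, so P = V²/R is the one-step route.
P = (28.0 V)² / 37500 Ω = 0.02091 W

20.9 mW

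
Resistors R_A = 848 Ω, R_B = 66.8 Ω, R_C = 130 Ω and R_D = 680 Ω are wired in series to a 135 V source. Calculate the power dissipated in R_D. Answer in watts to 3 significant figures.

4.17 W

Since the resistors are in series they all carry the loop current I = V/R_total; the power in any one is I²R.
R_total = 848 + 66.8 + 130 + 680 = 1725 Ω
I = V / R_total = 135 / 1725 = 0.07827 A
P_R_D = I² × R_D = (0.07827)² × 680 = 4.166 W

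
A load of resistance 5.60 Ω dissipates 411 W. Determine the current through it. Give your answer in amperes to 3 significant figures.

From P = V I = I²R = V²/R, with the two given quantities we get I = √(P / R).
I = √(411 / 5.60) = 8.567 A

8.57 A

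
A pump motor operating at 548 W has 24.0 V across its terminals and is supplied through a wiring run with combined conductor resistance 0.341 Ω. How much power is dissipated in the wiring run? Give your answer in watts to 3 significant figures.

The wiring run is a series resistance carrying the load current; its dissipation is I²R_line.
I = P / V = 548 / 24.0 = 22.83 A through the wiring run.
P_line = I² R_line = (22.83)² × 0.341 = 177.8 W

178 W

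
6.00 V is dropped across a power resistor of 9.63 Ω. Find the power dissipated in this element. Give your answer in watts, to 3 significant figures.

With V across and R both known, P = V²/R gives the dissipation directly.
P = (6.00 V)² / 9.63 Ω = 3.738 W

3.74 W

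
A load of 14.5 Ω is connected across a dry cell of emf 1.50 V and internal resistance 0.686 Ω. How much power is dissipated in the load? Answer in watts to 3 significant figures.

0.141 W

Load and internal resistance form a series loop — compute the loop current, then the load power via I²R.
I = ε / (r + R) = 1.50 / (0.686 + 14.5) = 0.09878 A
P_load = I² R = (0.09878)² × 14.5 = 0.1415 W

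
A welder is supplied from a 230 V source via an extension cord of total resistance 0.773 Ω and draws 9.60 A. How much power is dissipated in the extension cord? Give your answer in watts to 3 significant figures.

The extension cord is a series resistance carrying the load current; its dissipation is I²R_line.
The extension cord carries the full 9.60 A.
P_line = I² R_line = (9.600)² × 0.773 = 71.24 W

71.2 W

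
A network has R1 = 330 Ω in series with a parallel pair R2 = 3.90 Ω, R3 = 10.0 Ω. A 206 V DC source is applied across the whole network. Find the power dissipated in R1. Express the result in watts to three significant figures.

Collapse R2‖R3 to a single equivalent, reducing the network to two series elements.
R_p = (3.90×10.0)/(3.90+10.0) = 2.806 Ω
R_total = 330 + 2.806 = 332.8 Ω
I = V / R_total = 206 / 332.8 = 0.6190 A
All the current flows through R1; use P = I²R.
P_R1 = (0.6190)² × 330 = 126.4 W

126 W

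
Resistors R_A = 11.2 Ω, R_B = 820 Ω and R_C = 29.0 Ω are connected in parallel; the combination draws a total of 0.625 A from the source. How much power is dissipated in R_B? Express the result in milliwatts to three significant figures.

Parallel branches share V, not I — compute V via R_eq, then use V²/R for the target branch.
1/R_eq = 1/11.2 + 1/820 + 1/29.0 ⇒ R_eq = 8.001 Ω
V = I_total × R_eq = 0.6250 × 8.001 = 5.000 V
P_R_B = V² / R_B = (5.000)² / 820 = 0.03049 W

30.5 mW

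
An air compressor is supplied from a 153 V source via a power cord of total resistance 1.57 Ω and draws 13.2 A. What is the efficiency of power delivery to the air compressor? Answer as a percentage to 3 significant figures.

86.5 %

The power cord carries the full 13.2 A.
P_line = I² R_line = (13.20)² × 1.57 = 273.6 W
P_source = V I = 153 × 13.20 = 2020 W; P_load = 1746 W
η = P_load / P_source = 1746 / 2020 = 0.8645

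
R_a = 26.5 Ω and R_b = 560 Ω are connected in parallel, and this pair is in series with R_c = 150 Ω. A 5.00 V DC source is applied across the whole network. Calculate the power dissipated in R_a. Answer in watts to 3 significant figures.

0.0197 W

Combine R_a and R_b into their parallel equivalent first, reducing the network to two series resistors.
R_p = (26.5×560)/(26.5+560) = 25.30 Ω
R_total = R_p + 150 = 25.30 + 150 = 175.3 Ω
I = V / R_total = 5.00 / 175.3 = 0.02852 A
Voltage across the parallel pair: V_p = I × R_p = 0.02852 × 25.30 = 0.7217 V
R_a sits across V_p; its power is V_p²/R.
P_R_a = (0.7217)² / 26.5 = 0.01965 W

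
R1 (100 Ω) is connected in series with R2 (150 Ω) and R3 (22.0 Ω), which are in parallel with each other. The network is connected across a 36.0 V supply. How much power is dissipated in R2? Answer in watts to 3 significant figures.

0.224 W

Collapse R2‖R3 to a single equivalent, reducing the network to two series elements.
R_p = (150×22.0)/(150+22.0) = 19.19 Ω
R_total = 100 + 19.19 = 119.2 Ω
I = V / R_total = 36.0 / 119.2 = 0.3020 A
Voltage across the parallel pair: V_p = I × R_p = 0.3020 × 19.19 = 5.795 V
R2 sees V_p directly, so P = V_p² / R2.
P_R2 = (5.795)² / 150 = 0.2239 W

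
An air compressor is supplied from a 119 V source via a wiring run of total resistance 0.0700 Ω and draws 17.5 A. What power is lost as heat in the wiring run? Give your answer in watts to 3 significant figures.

Only the current and the line resistance are needed for the I²R loss.
The wiring run carries the full 17.5 A.
P_line = I² R_line = (17.50)² × 0.0700 = 21.44 W

21.4 W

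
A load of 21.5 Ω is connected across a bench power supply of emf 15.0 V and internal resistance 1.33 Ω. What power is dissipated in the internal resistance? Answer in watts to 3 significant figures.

The internal resistance carries the same current as the load; P_int = I²r.
I = ε / (r + R) = 15.0 / (1.33 + 21.5) = 0.6570 A
P_int = I² r = (0.6570)² × 1.33 = 0.5741 W

0.574 W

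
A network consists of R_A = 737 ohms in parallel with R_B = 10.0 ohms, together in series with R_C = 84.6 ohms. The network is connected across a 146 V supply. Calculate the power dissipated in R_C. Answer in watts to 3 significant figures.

First find R_p for the parallel pair, then treat R_p + R_C as a series loop.
R_p = (737×10.0)/(737+10.0) = 9.866 Ω
R_total = R_p + 84.6 = 9.866 + 84.6 = 94.47 Ω
I = V / R_total = 146 / 94.47 = 1.546 A
R_C is the series element, so its power is I²R.
P_R_C = (1.546)² × 84.6 = 202.1 W

202 W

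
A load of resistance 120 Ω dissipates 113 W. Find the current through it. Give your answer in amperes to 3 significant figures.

Inverting the appropriate power form: I = √(P / R).
I = √(113 / 120) = 0.9704 A

0.970 A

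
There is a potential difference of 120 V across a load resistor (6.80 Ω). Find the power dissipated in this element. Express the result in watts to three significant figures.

2120 W

V and R are stated; P = V²/R avoids computing the current.
P = (120 V)² / 6.80 Ω = 2118 W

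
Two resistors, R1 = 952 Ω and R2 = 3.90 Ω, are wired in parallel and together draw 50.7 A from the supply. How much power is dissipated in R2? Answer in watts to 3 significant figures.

9940 W

Only the total current is stated, so first find the parallel equivalent to get the voltage across the combination.
1/R_eq = 1/952 + 1/3.90 ⇒ R_eq = 3.884 Ω
V = I_total × R_eq = 50.70 × 3.884 = 196.9 V
P_R2 = V² / R2 = (196.9)² / 3.90 = 9943 W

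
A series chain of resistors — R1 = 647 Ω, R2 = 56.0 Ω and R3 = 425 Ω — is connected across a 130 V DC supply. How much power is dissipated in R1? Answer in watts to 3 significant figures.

8.59 W

Since the resistors are in series they all carry the loop current I = V/R_total; the power in any one is I²R.
R_total = 647 + 56.0 + 425 = 1128 Ω
I = V / R_total = 130 / 1128 = 0.1152 A
P_R1 = I² × R1 = (0.1152)² × 647 = 8.594 W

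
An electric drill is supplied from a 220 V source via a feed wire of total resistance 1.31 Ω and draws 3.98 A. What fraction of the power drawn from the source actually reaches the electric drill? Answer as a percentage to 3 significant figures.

97.6 %

The feed wire carries the full 3.98 A.
P_line = I² R_line = (3.980)² × 1.31 = 20.75 W
P_source = V I = 220 × 3.980 = 875.6 W; P_load = 854.8 W
η = P_load / P_source = 854.8 / 875.6 = 0.9763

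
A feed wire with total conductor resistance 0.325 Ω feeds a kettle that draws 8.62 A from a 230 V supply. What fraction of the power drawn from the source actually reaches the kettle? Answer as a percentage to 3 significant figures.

98.8 %

The feed wire carries the full 8.62 A.
P_line = I² R_line = (8.620)² × 0.325 = 24.15 W
P_source = V I = 230 × 8.620 = 1983 W; P_load = 1958 W
η = P_load / P_source = 1958 / 1983 = 0.9878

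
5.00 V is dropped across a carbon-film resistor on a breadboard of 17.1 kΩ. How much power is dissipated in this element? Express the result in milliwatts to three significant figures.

We know the drop across the element and its resistance — P = V²/R, one step.
P = (5.00 V)² / 17100 Ω = 0.001462 W

1.46 mW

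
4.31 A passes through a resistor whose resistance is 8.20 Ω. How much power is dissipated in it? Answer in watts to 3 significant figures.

152 W

With I and R stated, P = I²R applies in one step.
P = (4.310 A)² × 8.20 Ω = 152.3 W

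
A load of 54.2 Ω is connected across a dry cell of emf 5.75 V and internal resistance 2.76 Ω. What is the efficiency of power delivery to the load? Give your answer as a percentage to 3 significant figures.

95.2 %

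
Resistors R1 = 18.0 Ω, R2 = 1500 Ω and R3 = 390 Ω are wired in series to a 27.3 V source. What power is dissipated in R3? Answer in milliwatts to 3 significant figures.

In a series string the same current flows through every resistor — find that current, then P = I²R for the one we want.
R_total = 18.0 + 1500 + 390 = 1908 Ω
I = V / R_total = 27.3 / 1908 = 0.01431 A
P_R3 = I² × R3 = (0.01431)² × 390 = 0.07984 W

79.8 mW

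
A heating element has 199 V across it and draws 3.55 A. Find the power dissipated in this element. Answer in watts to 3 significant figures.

706 W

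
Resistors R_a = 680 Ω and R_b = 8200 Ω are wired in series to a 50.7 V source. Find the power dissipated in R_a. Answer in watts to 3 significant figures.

Since the resistors are in series they all carry the loop current I = V/R_total; the power in any one is I²R.
R_total = 680 + 8200 = 8880 Ω
I = V / R_total = 50.7 / 8880 = 0.005709 A
P_R_a = I² × R_a = (0.005709)² × 680 = 0.02217 W

0.0222 W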